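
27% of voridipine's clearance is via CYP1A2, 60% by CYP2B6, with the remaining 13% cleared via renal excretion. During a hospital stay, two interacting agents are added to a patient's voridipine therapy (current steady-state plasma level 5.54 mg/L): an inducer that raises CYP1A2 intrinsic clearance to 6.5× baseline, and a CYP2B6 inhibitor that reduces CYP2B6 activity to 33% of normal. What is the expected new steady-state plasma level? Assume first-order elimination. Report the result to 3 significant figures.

2.66 mg/L

CYP1A2: 0.27 × 6.5 = 1.755
CYP2B6: 0.6 × 0.33 = 0.198
Other: 0.13 (unchanged)
CL_new/CL_old = 1.755 + 0.198 + 0.13 = 2.083.
New steady-state plasma level = 5.54 / 2.083 = 2.66 mg/L (concentration scales inversely with clearance).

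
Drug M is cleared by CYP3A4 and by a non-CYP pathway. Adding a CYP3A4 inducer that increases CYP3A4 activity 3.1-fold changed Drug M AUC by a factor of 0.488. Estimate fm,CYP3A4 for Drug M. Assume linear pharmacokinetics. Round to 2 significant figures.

Call the CYP3A4 fraction fm. After the interaction, CL_new/CL_old = fm × 3.1 + (1 − fm).
AUC ratio = 1 / (new CL fraction), so new CL fraction = 1 / 0.488 = 2.049.
fm × 3.1 + 1 − fm = 2.049  ⇒  fm × (3.1 − 1) = 1.049  ⇒  fm = 0.50.

0.50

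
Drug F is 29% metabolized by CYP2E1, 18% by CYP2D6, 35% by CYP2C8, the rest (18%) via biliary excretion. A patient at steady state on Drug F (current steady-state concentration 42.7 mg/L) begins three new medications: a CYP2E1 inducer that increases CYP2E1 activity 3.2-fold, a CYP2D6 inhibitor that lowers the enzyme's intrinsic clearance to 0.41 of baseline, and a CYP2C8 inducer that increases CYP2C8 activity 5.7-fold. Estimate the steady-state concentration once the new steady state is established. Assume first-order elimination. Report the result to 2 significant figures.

The CYP2E1 pathway (29% of clearance) is boosted to 3.2× activity: 0.29 × 3.2 = 0.928.
The CYP2D6 pathway (18% of clearance) drops to 0.41× activity: 0.18 × 0.41 = 0.0738.
The CYP2C8 pathway (35% of clearance) rises to 5.7× activity: 0.35 × 5.7 = 1.995.
Non-CYP routes (18%) are unchanged.
New clearance relative to baseline: 0.928 + 0.0738 + 1.995 + 0.18 = 3.1768.
New steady-state concentration = 42.7 / 3.1768 = 13 mg/L (concentration scales inversely with clearance).

13 mg/L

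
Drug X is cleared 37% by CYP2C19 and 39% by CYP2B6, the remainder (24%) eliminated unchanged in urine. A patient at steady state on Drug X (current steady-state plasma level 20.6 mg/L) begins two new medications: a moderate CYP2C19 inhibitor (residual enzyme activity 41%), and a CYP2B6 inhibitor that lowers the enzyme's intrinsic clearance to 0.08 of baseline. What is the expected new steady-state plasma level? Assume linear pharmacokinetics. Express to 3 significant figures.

CYP2C19: 0.37 × 0.41 = 0.1517
CYP2B6: 0.39 × 0.08 = 0.0312
Other: 0.24 (unchanged)
CL_new/CL_old = 0.1517 + 0.0312 + 0.24 = 0.4229.
Steady-state plasma level ∝ 1/CL: new value = 20.6 / 0.4229 = 48.7 mg/L.

48.7 mg/L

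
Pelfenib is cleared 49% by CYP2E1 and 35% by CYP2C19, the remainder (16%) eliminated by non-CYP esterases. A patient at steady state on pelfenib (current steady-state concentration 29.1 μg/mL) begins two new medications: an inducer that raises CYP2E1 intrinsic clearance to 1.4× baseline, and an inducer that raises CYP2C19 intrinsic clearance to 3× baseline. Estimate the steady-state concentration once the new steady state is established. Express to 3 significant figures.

CYP2E1: 0.49 × 1.4 = 0.686
CYP2C19: 0.35 × 3 = 1.05
Other: 0.16 (unchanged)
New clearance relative to baseline: 0.686 + 1.05 + 0.16 = 1.896.
Dividing the baseline by the relative clearance: 29.1 / 1.896 = 15.3 μg/mL.

15.3 μg/mL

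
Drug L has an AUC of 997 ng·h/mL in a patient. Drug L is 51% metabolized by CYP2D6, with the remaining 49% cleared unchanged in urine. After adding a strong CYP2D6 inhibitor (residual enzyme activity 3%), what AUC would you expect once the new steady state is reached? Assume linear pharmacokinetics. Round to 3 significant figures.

The CYP2D6 pathway (51% of clearance) falls to 0.03× activity: 0.51 × 0.03 = 0.0153.
The remaining 49% of clearance is unaffected.
Relative clearance = 0.0153 + 0.49 = 0.5053.
New AUC = baseline ÷ relative clearance = 997 / 0.5053 = 1.97 × 10³ ng·h/mL.

1.97 × 10³ ng·h/mL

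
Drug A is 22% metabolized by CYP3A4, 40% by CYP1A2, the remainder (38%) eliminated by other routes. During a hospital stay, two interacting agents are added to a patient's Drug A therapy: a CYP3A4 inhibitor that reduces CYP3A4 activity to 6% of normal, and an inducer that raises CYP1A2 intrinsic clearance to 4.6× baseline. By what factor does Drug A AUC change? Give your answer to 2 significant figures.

0.45

The CYP3A4 pathway (22% of clearance) drops to 0.06× activity: 0.22 × 0.06 = 0.0132.
The CYP1A2 pathway (40% of clearance) rises to 4.6× activity: 0.4 × 4.6 = 1.84.
Non-CYP routes (38%) are unchanged.
Relative clearance = 0.0132 + 1.84 + 0.38 = 2.2332.
AUC ∝ 1/CL: fold-change = 1 / 2.2332 = 0.45.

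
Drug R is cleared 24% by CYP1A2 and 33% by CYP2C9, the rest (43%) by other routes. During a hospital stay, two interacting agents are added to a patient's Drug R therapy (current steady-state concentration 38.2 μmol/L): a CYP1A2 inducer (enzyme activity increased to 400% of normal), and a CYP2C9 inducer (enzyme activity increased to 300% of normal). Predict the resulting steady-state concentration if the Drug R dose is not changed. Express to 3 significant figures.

16.1 μmol/L

The CYP1A2 pathway (24% of clearance) rises to 4× activity: 0.24 × 4 = 0.96.
The CYP2C9 pathway (33% of clearance) rises to 3× activity: 0.33 × 3 = 0.99.
The remaining 43% of clearance is unaffected.
Relative clearance = 0.96 + 0.99 + 0.43 = 2.38.
Steady-state concentration ∝ 1/CL: new value = 38.2 / 2.38 = 16.1 μmol/L.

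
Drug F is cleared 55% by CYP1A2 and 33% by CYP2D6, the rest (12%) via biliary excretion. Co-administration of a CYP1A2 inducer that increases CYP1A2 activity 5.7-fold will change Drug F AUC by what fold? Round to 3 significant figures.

The CYP1A2 pathway (55% of clearance) rises to 5.7× activity: 0.55 × 5.7 = 3.135.
CYP2D6 (33%) and the residual 12% are unaffected.
New clearance relative to baseline: 3.135 + 0.33 + 0.12 = 3.585.
AUC is inversely proportional to clearance, so the fold-change is 1 / 3.585 = 0.279.

0.279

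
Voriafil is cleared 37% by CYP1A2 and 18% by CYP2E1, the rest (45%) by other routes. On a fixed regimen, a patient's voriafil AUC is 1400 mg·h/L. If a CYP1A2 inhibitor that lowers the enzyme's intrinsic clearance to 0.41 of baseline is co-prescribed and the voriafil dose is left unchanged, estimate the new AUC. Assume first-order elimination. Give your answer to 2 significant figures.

1.8 × 10³ mg·h/L

The CYP1A2 pathway (37% of clearance) drops to 0.41× activity: 0.37 × 0.41 = 0.1517.
CYP2E1 (18%) and the residual 45% are unaffected.
New clearance relative to baseline: 0.1517 + 0.18 + 0.45 = 0.7817.
AUC ∝ 1/CL, so new value = 1400 / 0.7817 = 1.8 × 10³ mg·h/L.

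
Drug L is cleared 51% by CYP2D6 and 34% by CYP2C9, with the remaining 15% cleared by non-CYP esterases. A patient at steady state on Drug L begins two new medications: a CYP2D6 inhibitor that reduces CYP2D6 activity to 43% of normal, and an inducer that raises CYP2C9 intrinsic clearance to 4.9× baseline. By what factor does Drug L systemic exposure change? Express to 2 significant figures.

The CYP2D6 pathway (51% of clearance) drops to 0.43× activity: 0.51 × 0.43 = 0.2193.
The CYP2C9 pathway (34% of clearance) increases to 4.9× activity: 0.34 × 4.9 = 1.666.
Non-CYP routes (15%) are unchanged.
New clearance relative to baseline: 0.2193 + 1.666 + 0.15 = 2.0353.
Systemic exposure ∝ 1/CL: fold-change = 1 / 2.0353 = 0.49.

0.49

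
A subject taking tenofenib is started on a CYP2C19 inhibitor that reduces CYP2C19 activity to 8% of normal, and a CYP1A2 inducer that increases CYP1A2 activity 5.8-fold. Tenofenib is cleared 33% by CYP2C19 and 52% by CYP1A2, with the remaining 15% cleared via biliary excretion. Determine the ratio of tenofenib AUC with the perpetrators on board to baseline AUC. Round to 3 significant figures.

0.313

The CYP2C19 pathway (33% of clearance) is reduced to 0.08× activity: 0.33 × 0.08 = 0.0264.
The CYP1A2 pathway (52% of clearance) rises to 5.8× activity: 0.52 × 5.8 = 3.016.
Non-CYP routes (15%) are unchanged.
Relative clearance = 0.0264 + 3.016 + 0.15 = 3.1924.
Because AUC varies inversely with clearance, the combined effect is 1 / 3.1924 = 0.313.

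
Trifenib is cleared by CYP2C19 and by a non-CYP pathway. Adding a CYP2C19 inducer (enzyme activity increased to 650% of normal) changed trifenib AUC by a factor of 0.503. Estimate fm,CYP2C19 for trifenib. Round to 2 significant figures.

0.18

Call the CYP2C19 fraction fm. After the interaction, CL_new/CL_old = fm × 6.5 + (1 − fm).
AUC ratio = 1 / (new CL fraction), so new CL fraction = 1 / 0.503 = 1.988.
fm × 6.5 + 1 − fm = 1.988  ⇒  fm × (6.5 − 1) = 0.9881  ⇒  fm = 0.18.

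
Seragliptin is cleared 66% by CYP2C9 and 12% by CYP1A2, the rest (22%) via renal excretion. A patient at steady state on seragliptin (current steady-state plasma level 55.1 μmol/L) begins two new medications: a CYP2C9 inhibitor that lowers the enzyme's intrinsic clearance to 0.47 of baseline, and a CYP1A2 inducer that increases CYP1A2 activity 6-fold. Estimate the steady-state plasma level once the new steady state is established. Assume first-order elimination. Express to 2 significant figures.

44 μmol/L

The CYP2C9 pathway (66% of clearance) drops to 0.47× activity: 0.66 × 0.47 = 0.3102.
The CYP1A2 pathway (12% of clearance) rises to 6× activity: 0.12 × 6 = 0.72.
The remaining 22% of clearance is unaffected.
Relative clearance = 0.3102 + 0.72 + 0.22 = 1.2502.
New steady-state plasma level = 55.1 / 1.2502 = 44 μmol/L (concentration scales inversely with clearance).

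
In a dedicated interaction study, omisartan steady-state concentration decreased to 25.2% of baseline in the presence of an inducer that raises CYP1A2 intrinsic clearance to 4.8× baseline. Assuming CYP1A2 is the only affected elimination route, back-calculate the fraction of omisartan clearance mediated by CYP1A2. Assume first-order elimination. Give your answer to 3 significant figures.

CL'/CL = 1 / 0.252 = 3.968
4.8·fm + (1 − fm) = 3.968
fm = (3.968 − 1) / (4.8 − 1) = 0.781

0.781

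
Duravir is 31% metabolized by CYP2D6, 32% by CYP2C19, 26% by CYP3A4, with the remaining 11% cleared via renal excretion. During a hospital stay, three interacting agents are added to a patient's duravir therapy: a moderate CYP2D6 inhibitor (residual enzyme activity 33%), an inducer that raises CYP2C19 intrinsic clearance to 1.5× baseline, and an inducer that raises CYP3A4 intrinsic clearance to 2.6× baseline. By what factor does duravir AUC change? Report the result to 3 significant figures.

The CYP2D6 pathway (31% of clearance) falls to 0.33× activity: 0.31 × 0.33 = 0.1023.
The CYP2C19 pathway (32% of clearance) rises to 1.5× activity: 0.32 × 1.5 = 0.48.
The CYP3A4 pathway (26% of clearance) increases to 2.6× activity: 0.26 × 2.6 = 0.676.
Non-CYP routes (11%) are unchanged.
Relative clearance = 0.1023 + 0.48 + 0.676 + 0.11 = 1.3683.
AUC ∝ 1/CL: fold-change = 1 / 1.3683 = 0.731.

0.731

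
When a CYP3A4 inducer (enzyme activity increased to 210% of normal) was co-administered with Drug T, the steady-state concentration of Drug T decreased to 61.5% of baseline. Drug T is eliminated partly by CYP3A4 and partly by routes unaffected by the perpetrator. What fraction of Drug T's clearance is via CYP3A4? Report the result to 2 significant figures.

Write x for the fraction cleared via CYP3A4. The observed steady-state concentration change means clearance rose to 1/0.615 = 1.626 of baseline.
Only the CYP3A4 route changed, so 1.626 = x·2.1 + (1 − x), giving x = 0.57.

0.57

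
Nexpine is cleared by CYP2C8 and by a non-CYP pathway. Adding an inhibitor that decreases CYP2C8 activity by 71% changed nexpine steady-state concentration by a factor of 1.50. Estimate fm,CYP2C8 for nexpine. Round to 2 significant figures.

Write x for the fraction cleared via CYP2C8. The observed steady-state concentration change means clearance fell to 1/1.50 = 0.6667 of baseline.
Setting x·0.29 + (1 − x) = 0.6667 and solving: x = (0.6667 − 1)/(0.29 − 1) = 0.47.

0.47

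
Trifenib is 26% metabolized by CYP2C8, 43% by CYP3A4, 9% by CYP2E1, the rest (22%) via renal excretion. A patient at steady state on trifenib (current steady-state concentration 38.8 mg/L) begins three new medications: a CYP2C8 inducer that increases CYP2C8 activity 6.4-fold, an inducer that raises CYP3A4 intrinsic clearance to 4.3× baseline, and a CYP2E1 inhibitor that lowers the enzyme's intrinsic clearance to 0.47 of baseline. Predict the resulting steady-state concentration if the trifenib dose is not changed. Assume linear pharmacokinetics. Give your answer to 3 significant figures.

10.3 mg/L

CYP2C8: 0.26 × 6.4 = 1.664
CYP3A4: 0.43 × 4.3 = 1.849
CYP2E1: 0.09 × 0.47 = 0.0423
Other: 0.22 (unchanged)
Relative clearance = 1.664 + 1.849 + 0.0423 + 0.22 = 3.7753.
New steady-state concentration = 38.8 / 3.7753 = 10.3 mg/L (concentration scales inversely with clearance).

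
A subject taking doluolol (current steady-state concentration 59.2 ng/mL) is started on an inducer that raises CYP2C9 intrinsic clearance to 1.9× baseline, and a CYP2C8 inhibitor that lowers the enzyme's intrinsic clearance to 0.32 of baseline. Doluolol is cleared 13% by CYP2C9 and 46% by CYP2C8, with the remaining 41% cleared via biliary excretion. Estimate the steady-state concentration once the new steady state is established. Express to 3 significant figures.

CYP2C9: 0.13 × 1.9 = 0.247
CYP2C8: 0.46 × 0.32 = 0.1472
Other: 0.41 (unchanged)
Relative clearance = 0.247 + 0.1472 + 0.41 = 0.8042.
Steady-state concentration ∝ 1/CL: new value = 59.2 / 0.8042 = 73.6 ng/mL.

73.6 ng/mL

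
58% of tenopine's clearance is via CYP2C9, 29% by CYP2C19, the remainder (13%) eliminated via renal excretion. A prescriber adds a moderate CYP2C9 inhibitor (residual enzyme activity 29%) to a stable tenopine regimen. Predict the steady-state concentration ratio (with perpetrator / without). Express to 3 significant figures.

1.70

CYP2C9: 0.58 × 0.29 = 0.1682
CYP2C19: 0.29 (unchanged)
Other: 0.13 (unchanged)
Relative clearance = 0.1682 + 0.29 + 0.13 = 0.5882.
Steady-state concentration ratio = CL_old/CL_new = 1 / 0.5882 = 1.70.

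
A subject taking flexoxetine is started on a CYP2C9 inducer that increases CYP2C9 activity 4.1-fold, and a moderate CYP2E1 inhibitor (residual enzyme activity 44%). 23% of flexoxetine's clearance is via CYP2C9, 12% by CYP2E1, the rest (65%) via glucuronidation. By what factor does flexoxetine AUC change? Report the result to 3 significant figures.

0.608

CYP2C9: 0.23 × 4.1 = 0.943
CYP2E1: 0.12 × 0.44 = 0.0528
Other: 0.65 (unchanged)
New clearance relative to baseline: 0.943 + 0.0528 + 0.65 = 1.6458.
Because AUC varies inversely with clearance, the combined effect is 1 / 1.6458 = 0.608.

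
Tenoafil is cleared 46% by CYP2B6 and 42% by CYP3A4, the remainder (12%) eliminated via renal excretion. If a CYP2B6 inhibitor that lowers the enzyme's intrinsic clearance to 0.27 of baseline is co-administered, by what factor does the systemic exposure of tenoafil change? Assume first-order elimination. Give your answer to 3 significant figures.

1.51

The CYP2B6 pathway (46% of clearance) falls to 0.27× activity: 0.46 × 0.27 = 0.1242.
CYP3A4 (42%) and the residual 12% are unaffected.
Relative clearance = 0.1242 + 0.42 + 0.12 = 0.6642.
Systemic exposure ratio = CL_old/CL_new = 1 / 0.6642 = 1.51.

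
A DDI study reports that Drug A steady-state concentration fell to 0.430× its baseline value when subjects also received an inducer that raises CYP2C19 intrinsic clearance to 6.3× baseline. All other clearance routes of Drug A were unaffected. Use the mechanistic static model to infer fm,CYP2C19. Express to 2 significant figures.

0.25

CL'/CL = 1 / 0.430 = 2.326
6.3·fm + (1 − fm) = 2.326
fm = (2.326 − 1) / (6.3 − 1) = 0.25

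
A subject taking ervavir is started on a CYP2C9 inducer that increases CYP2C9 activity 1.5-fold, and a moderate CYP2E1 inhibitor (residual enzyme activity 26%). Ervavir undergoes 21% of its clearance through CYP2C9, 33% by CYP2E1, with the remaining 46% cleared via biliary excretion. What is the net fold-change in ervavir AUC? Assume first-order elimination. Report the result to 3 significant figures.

CYP2C9: 0.21 × 1.5 = 0.315
CYP2E1: 0.33 × 0.26 = 0.0858
Other: 0.46 (unchanged)
CL_new/CL_old = 0.315 + 0.0858 + 0.46 = 0.8608.
AUC ∝ 1/CL: fold-change = 1 / 0.8608 = 1.16.

1.16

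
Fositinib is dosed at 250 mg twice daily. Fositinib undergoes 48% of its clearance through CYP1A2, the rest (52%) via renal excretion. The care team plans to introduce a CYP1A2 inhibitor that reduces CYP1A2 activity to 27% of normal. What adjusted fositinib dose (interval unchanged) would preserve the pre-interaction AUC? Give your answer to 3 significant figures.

162 mg

The CYP1A2 pathway (48% of clearance) falls to 0.27× activity: 0.48 × 0.27 = 0.1296.
Non-CYP routes (52%) are unchanged.
New clearance relative to baseline: 0.1296 + 0.52 = 0.6496.
Css,avg = (dose rate)/CL, so holding Css fixed requires dose ∝ CL: 250 × 0.6496 = 162 mg.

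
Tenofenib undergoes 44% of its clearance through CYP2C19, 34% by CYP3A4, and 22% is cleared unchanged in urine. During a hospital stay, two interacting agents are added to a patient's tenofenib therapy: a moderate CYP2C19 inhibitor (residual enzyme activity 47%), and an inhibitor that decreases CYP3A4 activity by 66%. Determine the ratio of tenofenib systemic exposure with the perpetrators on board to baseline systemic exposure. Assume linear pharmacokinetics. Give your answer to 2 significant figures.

1.8

The CYP2C19 pathway (44% of clearance) is reduced to 0.47× activity: 0.44 × 0.47 = 0.2068.
The CYP3A4 pathway (34% of clearance) is reduced to 0.34× activity: 0.34 × 0.34 = 0.1156.
Non-CYP routes (22%) are unchanged.
New clearance relative to baseline: 0.2068 + 0.1156 + 0.22 = 0.5424.
Systemic exposure ∝ 1/CL: fold-change = 1 / 0.5424 = 1.8.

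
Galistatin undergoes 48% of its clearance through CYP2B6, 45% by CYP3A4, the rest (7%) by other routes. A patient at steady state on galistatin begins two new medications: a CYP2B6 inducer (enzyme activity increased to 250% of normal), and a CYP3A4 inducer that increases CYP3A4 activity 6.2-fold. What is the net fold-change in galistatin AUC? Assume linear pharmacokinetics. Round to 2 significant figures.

The CYP2B6 pathway (48% of clearance) increases to 2.5× activity: 0.48 × 2.5 = 1.2.
The CYP3A4 pathway (45% of clearance) increases to 6.2× activity: 0.45 × 6.2 = 2.79.
Non-CYP routes (7%) are unchanged.
CL_new/CL_old = 1.2 + 2.79 + 0.07 = 4.06.
Because AUC varies inversely with clearance, the combined effect is 1 / 4.06 = 0.25.

0.25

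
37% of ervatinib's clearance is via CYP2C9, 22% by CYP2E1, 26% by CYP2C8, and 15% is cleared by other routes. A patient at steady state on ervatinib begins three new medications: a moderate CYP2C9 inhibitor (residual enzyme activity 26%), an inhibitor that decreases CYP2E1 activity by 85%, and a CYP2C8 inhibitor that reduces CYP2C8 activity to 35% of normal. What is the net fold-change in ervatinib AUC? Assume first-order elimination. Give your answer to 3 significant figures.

The CYP2C9 pathway (37% of clearance) falls to 0.26× activity: 0.37 × 0.26 = 0.0962.
The CYP2E1 pathway (22% of clearance) is reduced to 0.15× activity: 0.22 × 0.15 = 0.033.
The CYP2C8 pathway (26% of clearance) is reduced to 0.35× activity: 0.26 × 0.35 = 0.091.
Non-CYP routes (15%) are unchanged.
New clearance relative to baseline: 0.0962 + 0.033 + 0.091 + 0.15 = 0.3702.
AUC ∝ 1/CL: fold-change = 1 / 0.3702 = 2.70.

2.70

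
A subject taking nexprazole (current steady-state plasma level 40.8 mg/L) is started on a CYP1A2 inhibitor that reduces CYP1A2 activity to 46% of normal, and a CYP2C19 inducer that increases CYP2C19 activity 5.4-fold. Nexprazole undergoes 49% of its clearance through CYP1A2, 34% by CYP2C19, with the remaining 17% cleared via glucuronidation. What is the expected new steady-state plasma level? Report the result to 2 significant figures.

18 mg/L

The CYP1A2 pathway (49% of clearance) is reduced to 0.46× activity: 0.49 × 0.46 = 0.2254.
The CYP2C19 pathway (34% of clearance) increases to 5.4× activity: 0.34 × 5.4 = 1.836.
The remaining 17% of clearance is unaffected.
CL_new/CL_old = 0.2254 + 1.836 + 0.17 = 2.2314.
Dividing the baseline by the relative clearance: 40.8 / 2.2314 = 18 mg/L.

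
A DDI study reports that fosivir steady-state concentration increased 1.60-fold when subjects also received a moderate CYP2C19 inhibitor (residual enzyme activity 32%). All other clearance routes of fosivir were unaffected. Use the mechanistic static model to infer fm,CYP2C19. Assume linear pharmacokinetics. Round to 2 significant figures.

Let x = fm,CYP2C19. Because steady-state concentration ∝ 1/CL, relative clearance fell to 1/1.60 = 0.625.
Only the CYP2C19 route changed, so 0.625 = x·0.32 + (1 − x), giving x = 0.55.

0.55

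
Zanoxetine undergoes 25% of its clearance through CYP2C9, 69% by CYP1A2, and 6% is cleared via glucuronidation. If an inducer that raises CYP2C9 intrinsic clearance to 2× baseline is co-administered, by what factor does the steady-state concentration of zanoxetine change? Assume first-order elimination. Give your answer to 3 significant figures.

0.800

The CYP2C9 pathway (25% of clearance) is boosted to 2× activity: 0.25 × 2 = 0.5.
CYP1A2 (69%) and the residual 6% are unaffected.
CL_new/CL_old = 0.5 + 0.69 + 0.06 = 1.25.
Steady-state concentration ratio = CL_old/CL_new = 1 / 1.25 = 0.800.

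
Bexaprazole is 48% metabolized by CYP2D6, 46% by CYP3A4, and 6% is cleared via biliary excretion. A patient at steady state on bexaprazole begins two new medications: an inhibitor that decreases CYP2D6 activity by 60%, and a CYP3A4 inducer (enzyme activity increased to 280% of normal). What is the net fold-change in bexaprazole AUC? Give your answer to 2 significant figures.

0.65

The CYP2D6 pathway (48% of clearance) falls to 0.4× activity: 0.48 × 0.4 = 0.192.
The CYP3A4 pathway (46% of clearance) rises to 2.8× activity: 0.46 × 2.8 = 1.288.
The remaining 6% of clearance is unaffected.
CL_new/CL_old = 0.192 + 1.288 + 0.06 = 1.54.
AUC ∝ 1/CL: fold-change = 1 / 1.54 = 0.65.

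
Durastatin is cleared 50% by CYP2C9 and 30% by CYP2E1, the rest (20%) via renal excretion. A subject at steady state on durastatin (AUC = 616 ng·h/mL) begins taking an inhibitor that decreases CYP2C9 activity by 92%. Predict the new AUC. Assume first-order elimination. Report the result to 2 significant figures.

The CYP2C9 pathway (50% of clearance) is reduced to 0.08× activity: 0.5 × 0.08 = 0.04.
CYP2E1 (30%) and the residual 20% are unaffected.
Relative clearance = 0.04 + 0.3 + 0.2 = 0.54.
AUC ∝ 1/CL, so new value = 616 / 0.54 = 1.1 × 10³ ng·h/mL.

1.1 × 10³ ng·h/mL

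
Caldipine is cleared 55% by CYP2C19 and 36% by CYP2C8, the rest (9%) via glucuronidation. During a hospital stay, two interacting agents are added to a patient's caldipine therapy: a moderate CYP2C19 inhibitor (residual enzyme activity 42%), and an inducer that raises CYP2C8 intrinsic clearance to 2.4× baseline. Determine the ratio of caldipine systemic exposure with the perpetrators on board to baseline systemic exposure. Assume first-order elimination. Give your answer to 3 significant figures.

The CYP2C19 pathway (55% of clearance) drops to 0.42× activity: 0.55 × 0.42 = 0.231.
The CYP2C8 pathway (36% of clearance) is boosted to 2.4× activity: 0.36 × 2.4 = 0.864.
The remaining 9% of clearance is unaffected.
CL_new/CL_old = 0.231 + 0.864 + 0.09 = 1.185.
Because systemic exposure varies inversely with clearance, the combined effect is 1 / 1.185 = 0.844.

0.844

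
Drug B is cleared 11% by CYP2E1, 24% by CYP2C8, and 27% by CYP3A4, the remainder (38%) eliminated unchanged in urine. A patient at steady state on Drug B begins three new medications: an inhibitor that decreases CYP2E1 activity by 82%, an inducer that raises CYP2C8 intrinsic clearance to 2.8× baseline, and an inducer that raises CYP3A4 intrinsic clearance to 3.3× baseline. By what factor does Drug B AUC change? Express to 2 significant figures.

The CYP2E1 pathway (11% of clearance) falls to 0.18× activity: 0.11 × 0.18 = 0.0198.
The CYP2C8 pathway (24% of clearance) is boosted to 2.8× activity: 0.24 × 2.8 = 0.672.
The CYP3A4 pathway (27% of clearance) increases to 3.3× activity: 0.27 × 3.3 = 0.891.
Non-CYP routes (38%) are unchanged.
New clearance relative to baseline: 0.0198 + 0.672 + 0.891 + 0.38 = 1.9628.
Net AUC ratio = 1 / 1.9628 = 0.51.

0.51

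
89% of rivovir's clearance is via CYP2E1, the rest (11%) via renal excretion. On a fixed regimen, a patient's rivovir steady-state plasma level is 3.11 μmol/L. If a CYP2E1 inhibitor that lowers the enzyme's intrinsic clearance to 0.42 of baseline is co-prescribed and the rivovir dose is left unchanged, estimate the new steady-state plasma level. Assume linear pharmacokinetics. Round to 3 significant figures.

The CYP2E1 pathway (89% of clearance) is reduced to 0.42× activity: 0.89 × 0.42 = 0.3738.
The remaining 11% of clearance is unaffected.
Relative clearance = 0.3738 + 0.11 = 0.4838.
With dosing unchanged, steady-state plasma level scales as 1/CL: 3.11 / 0.4838 = 6.43 μmol/L.

6.43 μmol/L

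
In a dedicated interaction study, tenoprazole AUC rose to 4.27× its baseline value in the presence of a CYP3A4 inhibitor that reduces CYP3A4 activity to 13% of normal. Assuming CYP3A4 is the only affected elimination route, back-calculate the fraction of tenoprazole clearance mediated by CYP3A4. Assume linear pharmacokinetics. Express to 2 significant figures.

0.88

Let fm be the CYP3A4 fraction. New clearance relative to baseline = fm × 0.13 + (1 − fm).
AUC ratio = 1 / (new CL fraction), so new CL fraction = 1 / 4.27 = 0.2342.
fm × 0.13 + 1 − fm = 0.2342  ⇒  fm × (0.13 − 1) = −0.7658  ⇒  fm = 0.88.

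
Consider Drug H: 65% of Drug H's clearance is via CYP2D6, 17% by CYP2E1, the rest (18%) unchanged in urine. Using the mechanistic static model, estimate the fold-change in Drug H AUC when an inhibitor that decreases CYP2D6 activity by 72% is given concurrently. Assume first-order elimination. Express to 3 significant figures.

1.88

The CYP2D6 pathway (65% of clearance) drops to 0.28× activity: 0.65 × 0.28 = 0.182.
CYP2E1 (17%) and the residual 18% are unaffected.
Relative clearance = 0.182 + 0.17 + 0.18 = 0.532.
AUC ratio = CL_old/CL_new = 1 / 0.532 = 1.88.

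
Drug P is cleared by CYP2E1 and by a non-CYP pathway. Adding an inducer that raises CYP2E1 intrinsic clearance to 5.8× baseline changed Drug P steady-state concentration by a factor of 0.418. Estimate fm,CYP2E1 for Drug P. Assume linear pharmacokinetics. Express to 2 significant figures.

0.29

Let x = fm,CYP2E1. Because steady-state concentration ∝ 1/CL, relative clearance rose to 1/0.418 = 2.392.
Only the CYP2E1 route changed, so 2.392 = x·5.8 + (1 − x), giving x = 0.29.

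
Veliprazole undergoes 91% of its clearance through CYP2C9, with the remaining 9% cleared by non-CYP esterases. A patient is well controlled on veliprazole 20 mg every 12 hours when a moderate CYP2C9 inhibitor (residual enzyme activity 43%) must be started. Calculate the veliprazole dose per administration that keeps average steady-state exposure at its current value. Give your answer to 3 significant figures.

The CYP2C9 pathway (91% of clearance) drops to 0.43× activity: 0.91 × 0.43 = 0.3913.
Non-CYP routes (9%) are unchanged.
CL_new/CL_old = 0.3913 + 0.09 = 0.4813.
Exposure is unchanged when dose changes in proportion to clearance. New dose = 20 mg × 0.4813 = 9.63 mg.

9.63 mg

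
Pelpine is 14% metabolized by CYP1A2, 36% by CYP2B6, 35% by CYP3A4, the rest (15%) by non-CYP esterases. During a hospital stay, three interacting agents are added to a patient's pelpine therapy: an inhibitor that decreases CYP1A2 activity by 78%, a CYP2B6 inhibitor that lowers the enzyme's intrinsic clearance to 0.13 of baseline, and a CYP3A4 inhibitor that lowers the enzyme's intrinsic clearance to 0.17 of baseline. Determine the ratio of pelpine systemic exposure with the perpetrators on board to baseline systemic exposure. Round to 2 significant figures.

The CYP1A2 pathway (14% of clearance) falls to 0.22× activity: 0.14 × 0.22 = 0.0308.
The CYP2B6 pathway (36% of clearance) drops to 0.13× activity: 0.36 × 0.13 = 0.0468.
The CYP3A4 pathway (35% of clearance) falls to 0.17× activity: 0.35 × 0.17 = 0.0595.
The remaining 15% of clearance is unaffected.
Relative clearance = 0.0308 + 0.0468 + 0.0595 + 0.15 = 0.2871.
Because systemic exposure varies inversely with clearance, the combined effect is 1 / 0.2871 = 3.5.

3.5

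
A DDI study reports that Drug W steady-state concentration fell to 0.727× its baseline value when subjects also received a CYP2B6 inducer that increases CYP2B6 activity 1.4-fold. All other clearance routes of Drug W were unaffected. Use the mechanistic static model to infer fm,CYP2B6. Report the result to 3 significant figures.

0.939

Write x for the fraction cleared via CYP2B6. The observed steady-state concentration change means clearance rose to 1/0.727 = 1.376 of baseline.
Only the CYP2B6 route changed, so 1.376 = x·1.4 + (1 − x), giving x = 0.939.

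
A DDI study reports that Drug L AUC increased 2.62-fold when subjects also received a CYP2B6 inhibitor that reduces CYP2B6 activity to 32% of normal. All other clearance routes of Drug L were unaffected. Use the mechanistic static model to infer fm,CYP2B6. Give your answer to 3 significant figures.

Let x = fm,CYP2B6. Because AUC ∝ 1/CL, relative clearance fell to 1/2.62 = 0.3817.
Only the CYP2B6 route changed, so 0.3817 = x·0.32 + (1 − x), giving x = 0.909.

0.909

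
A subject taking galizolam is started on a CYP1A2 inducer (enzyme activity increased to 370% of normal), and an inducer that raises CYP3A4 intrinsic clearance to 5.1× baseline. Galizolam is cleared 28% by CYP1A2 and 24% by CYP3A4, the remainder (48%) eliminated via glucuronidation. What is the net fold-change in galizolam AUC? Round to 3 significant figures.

The CYP1A2 pathway (28% of clearance) increases to 3.7× activity: 0.28 × 3.7 = 1.036.
The CYP3A4 pathway (24% of clearance) increases to 5.1× activity: 0.24 × 5.1 = 1.224.
Non-CYP routes (48%) are unchanged.
Relative clearance = 1.036 + 1.224 + 0.48 = 2.74.
Net AUC ratio = 1 / 2.74 = 0.365.

0.365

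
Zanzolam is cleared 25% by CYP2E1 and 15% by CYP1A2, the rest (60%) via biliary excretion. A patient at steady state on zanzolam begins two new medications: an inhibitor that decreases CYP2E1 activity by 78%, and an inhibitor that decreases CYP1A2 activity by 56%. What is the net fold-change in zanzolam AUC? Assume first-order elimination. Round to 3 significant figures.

CYP2E1: 0.25 × 0.22 = 0.055
CYP1A2: 0.15 × 0.44 = 0.066
Other: 0.6 (unchanged)
New clearance relative to baseline: 0.055 + 0.066 + 0.6 = 0.721.
Because AUC varies inversely with clearance, the combined effect is 1 / 0.721 = 1.39.

1.39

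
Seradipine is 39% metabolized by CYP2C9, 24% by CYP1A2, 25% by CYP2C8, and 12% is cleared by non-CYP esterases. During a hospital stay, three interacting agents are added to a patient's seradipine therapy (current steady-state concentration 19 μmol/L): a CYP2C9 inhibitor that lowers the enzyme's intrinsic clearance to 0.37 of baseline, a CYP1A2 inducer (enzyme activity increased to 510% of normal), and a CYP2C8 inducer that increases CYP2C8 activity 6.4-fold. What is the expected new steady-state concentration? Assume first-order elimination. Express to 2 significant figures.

6.2 μmol/L

The CYP2C9 pathway (39% of clearance) drops to 0.37× activity: 0.39 × 0.37 = 0.1443.
The CYP1A2 pathway (24% of clearance) is boosted to 5.1× activity: 0.24 × 5.1 = 1.224.
The CYP2C8 pathway (25% of clearance) is boosted to 6.4× activity: 0.25 × 6.4 = 1.6.
The remaining 12% of clearance is unaffected.
Relative clearance = 0.1443 + 1.224 + 1.6 + 0.12 = 3.0883.
New steady-state concentration = 19 / 3.0883 = 6.2 μmol/L (concentration scales inversely with clearance).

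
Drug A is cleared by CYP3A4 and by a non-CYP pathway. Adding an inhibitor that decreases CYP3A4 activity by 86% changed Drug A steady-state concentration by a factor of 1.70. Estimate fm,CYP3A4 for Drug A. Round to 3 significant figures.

0.479

Write x for the fraction cleared via CYP3A4. The observed steady-state concentration change means clearance fell to 1/1.70 = 0.5882 of baseline.
Setting x·0.14 + (1 − x) = 0.5882 and solving: x = (0.5882 − 1)/(0.14 − 1) = 0.479.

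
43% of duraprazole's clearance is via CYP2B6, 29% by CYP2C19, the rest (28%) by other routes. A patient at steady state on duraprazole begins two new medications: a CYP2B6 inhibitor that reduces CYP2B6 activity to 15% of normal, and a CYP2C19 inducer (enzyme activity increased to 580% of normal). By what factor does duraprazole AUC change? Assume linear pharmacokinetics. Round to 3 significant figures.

The CYP2B6 pathway (43% of clearance) falls to 0.15× activity: 0.43 × 0.15 = 0.0645.
The CYP2C19 pathway (29% of clearance) increases to 5.8× activity: 0.29 × 5.8 = 1.682.
The remaining 28% of clearance is unaffected.
Relative clearance = 0.0645 + 1.682 + 0.28 = 2.0265.
AUC ∝ 1/CL: fold-change = 1 / 2.0265 = 0.493.

0.493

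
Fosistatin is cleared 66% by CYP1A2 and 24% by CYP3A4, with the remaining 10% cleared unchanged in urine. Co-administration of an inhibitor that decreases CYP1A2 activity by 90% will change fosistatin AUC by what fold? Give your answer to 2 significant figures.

The CYP1A2 pathway (66% of clearance) is reduced to 0.1× activity: 0.66 × 0.1 = 0.066.
CYP3A4 (24%) and the residual 10% are unaffected.
New clearance relative to baseline: 0.066 + 0.24 + 0.1 = 0.406.
AUC ratio = CL_old/CL_new = 1 / 0.406 = 2.5.

2.5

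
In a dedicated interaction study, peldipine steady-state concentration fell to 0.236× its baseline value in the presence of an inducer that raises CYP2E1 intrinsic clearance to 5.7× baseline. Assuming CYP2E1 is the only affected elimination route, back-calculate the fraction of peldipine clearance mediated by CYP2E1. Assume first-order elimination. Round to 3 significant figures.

0.689

Let x = fm,CYP2E1. Because steady-state concentration ∝ 1/CL, relative clearance rose to 1/0.236 = 4.237.
Only the CYP2E1 route changed, so 4.237 = x·5.7 + (1 − x), giving x = 0.689.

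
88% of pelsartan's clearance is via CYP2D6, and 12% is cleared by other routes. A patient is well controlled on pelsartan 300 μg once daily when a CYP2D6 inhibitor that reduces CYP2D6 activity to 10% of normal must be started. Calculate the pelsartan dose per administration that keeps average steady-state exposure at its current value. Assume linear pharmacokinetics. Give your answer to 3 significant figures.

The CYP2D6 pathway (88% of clearance) drops to 0.1× activity: 0.88 × 0.1 = 0.088.
The remaining 12% of clearance is unaffected.
New clearance relative to baseline: 0.088 + 0.12 = 0.208.
Exposure is unchanged when dose changes in proportion to clearance. New dose = 300 μg × 0.208 = 62.4 μg.

62.4 μg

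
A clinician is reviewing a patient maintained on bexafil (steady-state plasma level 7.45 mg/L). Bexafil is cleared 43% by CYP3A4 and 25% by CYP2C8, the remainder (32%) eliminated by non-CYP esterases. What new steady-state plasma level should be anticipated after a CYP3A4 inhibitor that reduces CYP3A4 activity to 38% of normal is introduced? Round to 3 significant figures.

The CYP3A4 pathway (43% of clearance) is reduced to 0.38× activity: 0.43 × 0.38 = 0.1634.
CYP2C8 (25%) and the residual 32% are unaffected.
New clearance relative to baseline: 0.1634 + 0.25 + 0.32 = 0.7334.
New steady-state plasma level = baseline ÷ relative clearance = 7.45 / 0.7334 = 10.2 mg/L.

10.2 mg/L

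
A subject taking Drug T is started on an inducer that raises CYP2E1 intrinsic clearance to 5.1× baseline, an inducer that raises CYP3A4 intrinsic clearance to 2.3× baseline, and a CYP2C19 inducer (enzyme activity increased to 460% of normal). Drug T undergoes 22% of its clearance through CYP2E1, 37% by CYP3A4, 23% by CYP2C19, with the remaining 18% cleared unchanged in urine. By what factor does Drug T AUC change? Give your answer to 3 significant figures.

The CYP2E1 pathway (22% of clearance) increases to 5.1× activity: 0.22 × 5.1 = 1.122.
The CYP3A4 pathway (37% of clearance) increases to 2.3× activity: 0.37 × 2.3 = 0.851.
The CYP2C19 pathway (23% of clearance) increases to 4.6× activity: 0.23 × 4.6 = 1.058.
The remaining 18% of clearance is unaffected.
CL_new/CL_old = 1.122 + 0.851 + 1.058 + 0.18 = 3.211.
Net AUC ratio = 1 / 3.211 = 0.311.

0.311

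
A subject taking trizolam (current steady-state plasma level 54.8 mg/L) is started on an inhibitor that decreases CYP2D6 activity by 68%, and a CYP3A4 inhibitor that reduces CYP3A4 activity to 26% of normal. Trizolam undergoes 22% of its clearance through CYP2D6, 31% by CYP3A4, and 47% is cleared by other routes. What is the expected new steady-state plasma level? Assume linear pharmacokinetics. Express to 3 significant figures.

88.2 mg/L

The CYP2D6 pathway (22% of clearance) is reduced to 0.32× activity: 0.22 × 0.32 = 0.0704.
The CYP3A4 pathway (31% of clearance) is reduced to 0.26× activity: 0.31 × 0.26 = 0.0806.
Non-CYP routes (47%) are unchanged.
New clearance relative to baseline: 0.0704 + 0.0806 + 0.47 = 0.621.
New steady-state plasma level = 54.8 / 0.621 = 88.2 mg/L (concentration scales inversely with clearance).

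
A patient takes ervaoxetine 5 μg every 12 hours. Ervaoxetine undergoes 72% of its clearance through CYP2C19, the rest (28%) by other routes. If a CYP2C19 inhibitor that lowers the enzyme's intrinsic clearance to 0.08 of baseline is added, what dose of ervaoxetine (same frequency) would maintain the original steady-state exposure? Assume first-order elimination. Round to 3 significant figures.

The CYP2C19 pathway (72% of clearance) drops to 0.08× activity: 0.72 × 0.08 = 0.0576.
The remaining 28% of clearance is unaffected.
New clearance relative to baseline: 0.0576 + 0.28 = 0.3376.
Css,avg = (dose rate)/CL, so holding Css fixed requires dose ∝ CL: 5 × 0.3376 = 1.69 μg.

1.69 μg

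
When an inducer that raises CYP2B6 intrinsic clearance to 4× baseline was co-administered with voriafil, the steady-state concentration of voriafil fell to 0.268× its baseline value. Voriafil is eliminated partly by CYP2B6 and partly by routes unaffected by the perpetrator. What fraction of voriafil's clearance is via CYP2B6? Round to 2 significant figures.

Write x for the fraction cleared via CYP2B6. The observed steady-state concentration change means clearance rose to 1/0.268 = 3.731 of baseline.
Only the CYP2B6 route changed, so 3.731 = x·4 + (1 − x), giving x = 0.91.

0.91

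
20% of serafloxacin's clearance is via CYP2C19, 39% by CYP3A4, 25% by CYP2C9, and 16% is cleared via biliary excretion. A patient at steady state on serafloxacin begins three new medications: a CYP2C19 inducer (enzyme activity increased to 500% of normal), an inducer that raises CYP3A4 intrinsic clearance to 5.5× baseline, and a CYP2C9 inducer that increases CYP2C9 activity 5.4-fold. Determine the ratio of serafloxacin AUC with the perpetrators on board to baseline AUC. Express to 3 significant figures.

The CYP2C19 pathway (20% of clearance) is boosted to 5× activity: 0.2 × 5 = 1.
The CYP3A4 pathway (39% of clearance) is boosted to 5.5× activity: 0.39 × 5.5 = 2.145.
The CYP2C9 pathway (25% of clearance) rises to 5.4× activity: 0.25 × 5.4 = 1.35.
The remaining 16% of clearance is unaffected.
Relative clearance = 1 + 2.145 + 1.35 + 0.16 = 4.655.
Because AUC varies inversely with clearance, the combined effect is 1 / 4.655 = 0.215.

0.215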